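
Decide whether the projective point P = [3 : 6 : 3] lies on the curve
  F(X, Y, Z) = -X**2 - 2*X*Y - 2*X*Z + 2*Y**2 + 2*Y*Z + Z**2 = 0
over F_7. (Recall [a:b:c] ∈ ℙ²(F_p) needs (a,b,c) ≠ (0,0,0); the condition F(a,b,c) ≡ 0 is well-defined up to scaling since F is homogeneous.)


F(3,6,3) ≡ 5 (mod 7); P is NOT on the curve.

Evaluate F(3, 6, 3) term-by-term (mod 7).
  -X**2 ↦ -1·9·1·1 = -9
  -2*X*Y ↦ -2·3·6·1 = -36
  -2*X*Z ↦ -2·3·1·3 = -18
  2*Y**2 ↦ 2·1·36·1 = 72
  2*Y*Z ↦ 2·1·6·3 = 36
  Z**2 ↦ 1·1·1·9 = 9
Sum: F(3, 6, 3) = (-9) + (-36) + (-18) + (72) + (36) + (9) = 54.
Reducing mod 7: 54 ≡ 5 (mod 7).
Since F(a, b, c) ≡ 5 ≠ 0 (mod 7), P does NOT lie on the curve.


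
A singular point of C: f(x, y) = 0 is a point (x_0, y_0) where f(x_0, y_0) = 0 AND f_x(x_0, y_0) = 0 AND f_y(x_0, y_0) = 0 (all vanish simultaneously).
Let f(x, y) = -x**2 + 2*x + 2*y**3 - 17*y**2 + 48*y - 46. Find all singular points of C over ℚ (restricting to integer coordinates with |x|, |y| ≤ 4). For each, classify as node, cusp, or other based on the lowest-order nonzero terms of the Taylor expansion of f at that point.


Singular points: {(1, 3)}; classification: node.

Compute partial derivatives:
  f_x = 2 - 2*x.
  f_y = 6*y**2 - 34*y + 48.
Scan x_0 ∈ {−4, ..., 4}. For each x_0, f_y(x_0, y) is a polynomial in y; find its integer roots y ∈ {−4, ..., 4}, then test f_x and f at those candidates.
  x = -4: f_y(-4, y) = 6*y**2 - 34*y + 48; vanishes at y ∈ {3}. (-4, 3): f_x = 10 ≠ 0.
  x = -3: f_y(-3, y) = 6*y**2 - 34*y + 48; vanishes at y ∈ {3}. (-3, 3): f_x = 8 ≠ 0.
  x = -2: f_y(-2, y) = 6*y**2 - 34*y + 48; vanishes at y ∈ {3}. (-2, 3): f_x = 6 ≠ 0.
  x = -1: f_y(-1, y) = 6*y**2 - 34*y + 48; vanishes at y ∈ {3}. (-1, 3): f_x = 4 ≠ 0.
  x = 0: f_y(0, y) = 6*y**2 - 34*y + 48; vanishes at y ∈ {3}. (0, 3): f_x = 2 ≠ 0.
  x = 1: f_y(1, y) = 6*y**2 - 34*y + 48; vanishes at y ∈ {3}. (1, 3): f_x = 0, f = 0 — SINGULAR.
  x = 2: f_y(2, y) = 6*y**2 - 34*y + 48; vanishes at y ∈ {3}. (2, 3): f_x = -2 ≠ 0.
  x = 3: f_y(3, y) = 6*y**2 - 34*y + 48; vanishes at y ∈ {3}. (3, 3): f_x = -4 ≠ 0.
  x = 4: f_y(4, y) = 6*y**2 - 34*y + 48; vanishes at y ∈ {3}. (4, 3): f_x = -6 ≠ 0.
Only singular point on the grid: (1, 3).
Classify: substitute x = 1 + u, y = 3 + v and expand: f = -u**2 + 2*v**3 + v**2.
No constant or linear terms (consistent with a singular point). Quadratic part: -u**2 + v**2. Cubic part: 2*v**3.
The quadratic part v**2 - u**2 = (v − u)(v + u) splits into two distinct linear factors, so there are two distinct tangent lines y − 3 = ±(x − 1) — this is a node (ordinary double point).
Classification: node.


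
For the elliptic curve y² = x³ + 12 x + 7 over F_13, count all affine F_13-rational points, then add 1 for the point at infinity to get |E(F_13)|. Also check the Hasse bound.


Affine points = {(2, 0), (5, 6), (5, 7), (6, 3), (6, 10), (8, 2), (8, 11), (9, 5), (9, 8), (10, 3), (10, 10), (11, 1), (11, 12)}; affine count = 13; |E(F_13)| = 14.

Discriminant check: Δ ∝ 4a³ + 27b² = 4·12³ + 27·7² = 4·1728 + 27·49 ≡ 6 (mod 13). Nonzero ⇒ E is nonsingular.
For each x ∈ F_13, compute rhs = x³ + 12·x + 7 mod 13, then count y ∈ F_13 with y² ≡ rhs.
  x = 0: rhs = 7, matching y values: none (0 points).
  x = 1: rhs = 7, matching y values: none (0 points).
  x = 2: rhs = 0, matching y values: 0 (1 points).
  x = 3: rhs = 5, matching y values: none (0 points).
  x = 4: rhs = 2, matching y values: none (0 points).
  x = 5: rhs = 10, matching y values: 6, 7 (2 points).
  x = 6: rhs = 9, matching y values: 3, 10 (2 points).
  x = 7: rhs = 5, matching y values: none (0 points).
  x = 8: rhs = 4, matching y values: 2, 11 (2 points).
  x = 9: rhs = 12, matching y values: 5, 8 (2 points).
  x = 10: rhs = 9, matching y values: 3, 10 (2 points).
  x = 11: rhs = 1, matching y values: 1, 12 (2 points).
  x = 12: rhs = 7, matching y values: none (0 points).
Total affine count: 13.
Full point count |E(F_13)| = 13 + 1 = 14.
Hasse bound: |14 − (13+1)| = |0| = 0 ≤ 2√13 ≈ 7.2111 ✓.


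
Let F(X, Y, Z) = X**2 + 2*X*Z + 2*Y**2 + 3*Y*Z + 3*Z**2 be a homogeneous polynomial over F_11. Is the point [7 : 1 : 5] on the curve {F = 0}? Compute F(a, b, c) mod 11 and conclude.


F(7,1,5) ≡ 2 (mod 11); P is NOT on the curve.

Evaluate F(7, 1, 5) term-by-term (mod 11).
  X**2 ↦ 1·49·1·1 = 49
  2*X*Z ↦ 2·7·1·5 = 70
  2*Y**2 ↦ 2·1·1·1 = 2
  3*Y*Z ↦ 3·1·1·5 = 15
  3*Z**2 ↦ 3·1·1·25 = 75
Sum: F(7, 1, 5) = (49) + (70) + (2) + (15) + (75) = 211.
Reducing mod 11: 211 ≡ 2 (mod 11).
Since F(a, b, c) ≡ 2 ≠ 0 (mod 11), P does NOT lie on the curve.


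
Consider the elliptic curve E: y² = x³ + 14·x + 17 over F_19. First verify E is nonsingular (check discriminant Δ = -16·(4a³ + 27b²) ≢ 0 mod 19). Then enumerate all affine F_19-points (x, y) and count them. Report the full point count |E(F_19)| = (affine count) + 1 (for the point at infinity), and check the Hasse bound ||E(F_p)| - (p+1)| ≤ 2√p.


Affine points = {(0, 6), (0, 13), (4, 2), (4, 17), (9, 6), (9, 13), (10, 6), (10, 13), (11, 1), (11, 18), (15, 7), (15, 12), (16, 9), (16, 10), (17, 0)}; affine count = 15; |E(F_19)| = 16.

Discriminant check: Δ ∝ 4a³ + 27b² = 4·14³ + 27·17² = 4·2744 + 27·289 ≡ 7 (mod 19). Nonzero ⇒ E is nonsingular.
For each x ∈ F_19, compute rhs = x³ + 14·x + 17 mod 19, then count y ∈ F_19 with y² ≡ rhs.
  x = 0: rhs = 17, matching y values: 6, 13 (2 points).
  x = 1: rhs = 13, matching y values: none (0 points).
  x = 2: rhs = 15, matching y values: none (0 points).
  x = 3: rhs = 10, matching y values: none (0 points).
  x = 4: rhs = 4, matching y values: 2, 17 (2 points).
  x = 5: rhs = 3, matching y values: none (0 points).
  x = 6: rhs = 13, matching y values: none (0 points).
  x = 7: rhs = 2, matching y values: none (0 points).
  x = 8: rhs = 14, matching y values: none (0 points).
  x = 9: rhs = 17, matching y values: 6, 13 (2 points).
  x = 10: rhs = 17, matching y values: 6, 13 (2 points).
  x = 11: rhs = 1, matching y values: 1, 18 (2 points).
  x = 12: rhs = 13, matching y values: none (0 points).
  x = 13: rhs = 2, matching y values: none (0 points).
  x = 14: rhs = 12, matching y values: none (0 points).
  x = 15: rhs = 11, matching y values: 7, 12 (2 points).
  x = 16: rhs = 5, matching y values: 9, 10 (2 points).
  x = 17: rhs = 0, matching y values: 0 (1 points).
  x = 18: rhs = 2, matching y values: none (0 points).
Total affine count: 15.
Full point count |E(F_19)| = 15 + 1 = 16.
Hasse bound: |16 − (19+1)| = |-4| = 4 ≤ 2√19 ≈ 8.7178 ✓.


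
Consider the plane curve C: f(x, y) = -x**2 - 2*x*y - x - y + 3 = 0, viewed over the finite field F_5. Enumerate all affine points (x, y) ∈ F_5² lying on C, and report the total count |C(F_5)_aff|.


Affine F_5-points: {(0, 3), (1, 2), (3, 3), (4, 2)}; count = 4.

For each of the 25 pairs (x, y) ∈ F_5², evaluate f(x, y) mod 5. Record the zeros.
  x = 0: [0↦3, 1↦2, 2↦1, 3↦0, 4↦4]  zeros at y ∈ {3}
  x = 1: [0↦1, 1↦3, 2↦0, 3↦2, 4↦4]  zeros at y ∈ {2}
  x = 2: [0↦2, 1↦2, 2↦2, 3↦2, 4↦2]  zeros at y ∈ ∅
  x = 3: [0↦1, 1↦4, 2↦2, 3↦0, 4↦3]  zeros at y ∈ {3}
  x = 4: [0↦3, 1↦4, 2↦0, 3↦1, 4↦2]  zeros at y ∈ {2}
Collecting zeros: affine points = {(0, 3), (1, 2), (3, 3), (4, 2)}.
Total count |C(F_5)_aff| = 4.


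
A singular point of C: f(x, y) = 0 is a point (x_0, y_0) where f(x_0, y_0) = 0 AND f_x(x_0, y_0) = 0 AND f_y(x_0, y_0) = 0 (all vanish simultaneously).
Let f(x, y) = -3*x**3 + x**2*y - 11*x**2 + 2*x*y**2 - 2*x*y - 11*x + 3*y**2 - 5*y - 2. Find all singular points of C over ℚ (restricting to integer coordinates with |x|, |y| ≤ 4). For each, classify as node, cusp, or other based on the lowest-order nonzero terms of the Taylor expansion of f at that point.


Singular points: {(-1, 1)}; classification: node.

Compute partial derivatives:
  f_x = -9*x**2 + 2*x*y - 22*x + 2*y**2 - 2*y - 11.
  f_y = x**2 + 4*x*y - 2*x + 6*y - 5.
Scan x_0 ∈ {−4, ..., 4}. For each x_0, f_y(x_0, y) is a polynomial in y; find its integer roots y ∈ {−4, ..., 4}, then test f_x and f at those candidates.
  x = -4: f_y(-4, y) = 19 - 10*y; no integer root y with |y| ≤ 4.
  x = -3: f_y(-3, y) = 10 - 6*y; no integer root y with |y| ≤ 4.
  x = -2: f_y(-2, y) = 3 - 2*y; no integer root y with |y| ≤ 4.
  x = -1: f_y(-1, y) = 2*y - 2; vanishes at y ∈ {1}. (-1, 1): f_x = 0, f = 0 — SINGULAR.
  x = 0: f_y(0, y) = 6*y - 5; no integer root y with |y| ≤ 4.
  x = 1: f_y(1, y) = 10*y - 6; no integer root y with |y| ≤ 4.
  x = 2: f_y(2, y) = 14*y - 5; no integer root y with |y| ≤ 4.
  x = 3: f_y(3, y) = 18*y - 2; no integer root y with |y| ≤ 4.
  x = 4: f_y(4, y) = 22*y + 3; no integer root y with |y| ≤ 4.
Only singular point on the grid: (-1, 1).
Classify: substitute x = -1 + u, y = 1 + v and expand: f = -3*u**3 + u**2*v - u**2 + 2*u*v**2 + v**2.
No constant or linear terms (consistent with a singular point). Quadratic part: -u**2 + v**2. Cubic part: -3*u**3 + u**2*v + 2*u*v**2.
The quadratic part v**2 - u**2 = (v − u)(v + u) splits into two distinct linear factors, so there are two distinct tangent lines y − 1 = ±(x − -1) — this is a node (ordinary double point).
Classification: node.


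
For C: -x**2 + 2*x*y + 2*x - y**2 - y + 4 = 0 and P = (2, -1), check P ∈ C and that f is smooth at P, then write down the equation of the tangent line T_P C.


Tangent line at P: -4*x + 5*y + 13 = 0.

Step 1: f(2, -1) = 0, so P lies on C.
Step 2: partial derivatives
  f_x(x, y) = -2*x + 2*y + 2, f_y(x, y) = 2*x - 2*y - 1.
  f_x(P) = -4, f_y(P) = 5 (gradient nonzero, so P is smooth).
Step 3: tangent line at P: -4·(x − 2) + 5·(y − -1) = 0.
Expanding: -4*x + 5*y + 13 = 0.


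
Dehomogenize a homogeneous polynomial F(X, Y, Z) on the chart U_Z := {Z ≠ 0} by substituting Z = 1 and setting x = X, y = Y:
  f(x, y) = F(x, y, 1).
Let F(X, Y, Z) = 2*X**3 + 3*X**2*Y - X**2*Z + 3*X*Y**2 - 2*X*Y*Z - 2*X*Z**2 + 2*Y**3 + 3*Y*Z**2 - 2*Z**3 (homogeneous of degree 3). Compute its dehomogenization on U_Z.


f(x, y) = 2*x**3 + 3*x**2*y - x**2 + 3*x*y**2 - 2*x*y - 2*x + 2*y**3 + 3*y - 2

On U_Z we set Z = 1. Each monomial c·X^i·Y^j·Z^k in F becomes c·x^i·y^j·1^k = c·x^i·y^j.
Substituting Z = 1: F(X, Y, 1) = 2*x**3 + 3*x**2*y - x**2 + 3*x*y**2 - 2*x*y - 2*x + 2*y**3 + 3*y - 2.
Note: deg(f) ≤ deg(F) = 3; strict inequality happens when F is divisible by Z (lost terms).


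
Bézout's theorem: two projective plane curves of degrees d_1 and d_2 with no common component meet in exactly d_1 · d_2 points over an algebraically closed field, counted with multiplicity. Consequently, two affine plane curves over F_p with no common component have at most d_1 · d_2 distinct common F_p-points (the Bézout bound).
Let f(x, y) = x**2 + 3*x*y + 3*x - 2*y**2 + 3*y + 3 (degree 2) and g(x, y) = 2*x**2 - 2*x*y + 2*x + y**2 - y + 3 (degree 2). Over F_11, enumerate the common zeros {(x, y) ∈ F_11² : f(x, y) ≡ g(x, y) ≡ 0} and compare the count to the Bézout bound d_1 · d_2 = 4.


Common zeros: ∅; count = 0; Bézout bound = 4.

deg(f) = 2, deg(g) = 2, so Bézout bound = 4.
Scan x ∈ F_11. For each x, list the y ∈ F_11 with f(x, y) ≡ 0 and those with g(x, y) ≡ 0 (mod 11); the common zeros in that column are the intersection.
  x = 0: f ≡ 0 at y ∈ {9}; g ≡ 0 at y ∈ {6}; common: ∅.
  x = 1: f ≡ 0 at y ∈ {1, 2}; g ≡ 0 at y ∈ {4, 10}; common: ∅.
  x = 2: f ≡ 0 at y ∈ {3, 7}; g ≡ 0 at y ∈ {1, 4}; common: ∅.
  x = 3: f ≡ 0 at y ∈ {8, 9}; g ≡ 0 at y ∈ ∅; common: ∅.
  x = 4: f ≡ 0 at y ∈ {1}; g ≡ 0 at y ∈ ∅; common: ∅.
  x = 5: f ≡ 0 at y ∈ ∅; g ≡ 0 at y ∈ {5, 6}; common: ∅.
  x = 6: f ≡ 0 at y ∈ ∅; g ≡ 0 at y ∈ ∅; common: ∅.
  x = 7: f ≡ 0 at y ∈ {5, 7}; g ≡ 0 at y ∈ ∅; common: ∅.
  x = 8: f ≡ 0 at y ∈ {3, 5}; g ≡ 0 at y ∈ {7, 10}; common: ∅.
  x = 9: f ≡ 0 at y ∈ ∅; g ≡ 0 at y ∈ {1, 7}; common: ∅.
  x = 10: f ≡ 0 at y ∈ ∅; g ≡ 0 at y ∈ {5}; common: ∅.
Collecting: common zeros = ∅, so the count is 0.
Comparison with the Bézout bound: 0 ≤ 4 = deg(f)·deg(g), as expected for curves with no common component (the affine F_11-count falls short of the bound because intersections may lie at infinity, over extension fields, or carry multiplicity).


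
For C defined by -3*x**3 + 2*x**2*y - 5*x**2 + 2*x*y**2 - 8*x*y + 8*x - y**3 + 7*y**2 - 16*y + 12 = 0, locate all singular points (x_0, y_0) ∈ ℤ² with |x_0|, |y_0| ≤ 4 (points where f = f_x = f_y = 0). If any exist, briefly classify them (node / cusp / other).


Singular points: {(0, 2)}; classification: node.

Compute partial derivatives:
  f_x = -9*x**2 + 4*x*y - 10*x + 2*y**2 - 8*y + 8.
  f_y = 2*x**2 + 4*x*y - 8*x - 3*y**2 + 14*y - 16.
Scan x_0 ∈ {−4, ..., 4}. For each x_0, f_y(x_0, y) is a polynomial in y; find its integer roots y ∈ {−4, ..., 4}, then test f_x and f at those candidates.
  x = -4: f_y(-4, y) = -3*y**2 - 2*y + 48; no integer root y with |y| ≤ 4.
  x = -3: f_y(-3, y) = -3*y**2 + 2*y + 26; no integer root y with |y| ≤ 4.
  x = -2: f_y(-2, y) = -3*y**2 + 6*y + 8; no integer root y with |y| ≤ 4.
  x = -1: f_y(-1, y) = -3*y**2 + 10*y - 6; no integer root y with |y| ≤ 4.
  x = 0: f_y(0, y) = -3*y**2 + 14*y - 16; vanishes at y ∈ {2}. (0, 2): f_x = 0, f = 0 — SINGULAR.
  x = 1: f_y(1, y) = -3*y**2 + 18*y - 22; no integer root y with |y| ≤ 4.
  x = 2: f_y(2, y) = -3*y**2 + 22*y - 24; no integer root y with |y| ≤ 4.
  x = 3: f_y(3, y) = -3*y**2 + 26*y - 22; no integer root y with |y| ≤ 4.
  x = 4: f_y(4, y) = -3*y**2 + 30*y - 16; no integer root y with |y| ≤ 4.
Only singular point on the grid: (0, 2).
Classify: substitute x = 0 + u, y = 2 + v and expand: f = -3*u**3 + 2*u**2*v - u**2 + 2*u*v**2 - v**3 + v**2.
No constant or linear terms (consistent with a singular point). Quadratic part: -u**2 + v**2. Cubic part: -3*u**3 + 2*u**2*v + 2*u*v**2 - v**3.
The quadratic part v**2 - u**2 = (v − u)(v + u) splits into two distinct linear factors, so there are two distinct tangent lines y − 2 = ±(x − 0) — this is a node (ordinary double point).
Classification: node.


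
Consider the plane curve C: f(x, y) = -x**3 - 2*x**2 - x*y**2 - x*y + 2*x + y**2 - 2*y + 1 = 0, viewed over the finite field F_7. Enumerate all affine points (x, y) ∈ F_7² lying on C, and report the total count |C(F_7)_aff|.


Affine F_7-points: {(0, 1), (1, 0), (2, 5), (3, 2), (3, 6), (4, 6), (5, 1), (5, 6)}; count = 8.

For each of the 49 pairs (x, y) ∈ F_7², evaluate f(x, y) mod 7. Record the zeros.
  x = 0: [0↦1, 1↦0, 2↦1, 3↦4, 4↦2, 5↦2, 6↦4]  zeros at y ∈ {1}
  x = 1: [0↦0, 1↦4, 2↦1, 3↦5, 4↦2, 5↦6, 6↦3]  zeros at y ∈ {0}
  x = 2: [0↦3, 1↦5, 2↦5, 3↦3, 4↦6, 5↦0, 6↦6]  zeros at y ∈ {5}
  x = 3: [0↦4, 1↦4, 2↦0, 3↦6, 4↦1, 5↦6, 6↦0]  zeros at y ∈ {2, 6}
  x = 4: [0↦4, 1↦2, 2↦1, 3↦1, 4↦2, 5↦4, 6↦0]  zeros at y ∈ {6}
  x = 5: [0↦4, 1↦0, 2↦2, 3↦3, 4↦3, 5↦2, 6↦0]  zeros at y ∈ {1, 6}
  x = 6: [0↦5, 1↦6, 2↦4, 3↦6, 4↦5, 5↦1, 6↦1]  zeros at y ∈ ∅
Collecting zeros: affine points = {(0, 1), (1, 0), (2, 5), (3, 2), (3, 6), (4, 6), (5, 1), (5, 6)}.
Total count |C(F_7)_aff| = 8.


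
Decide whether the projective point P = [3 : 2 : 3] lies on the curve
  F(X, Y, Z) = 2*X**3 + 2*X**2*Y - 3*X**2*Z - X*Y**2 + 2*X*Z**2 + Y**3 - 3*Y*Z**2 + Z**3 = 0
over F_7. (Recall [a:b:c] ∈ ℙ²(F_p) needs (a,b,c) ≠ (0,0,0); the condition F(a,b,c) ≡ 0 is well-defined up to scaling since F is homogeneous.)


F(3,2,3) ≡ 4 (mod 7); P is NOT on the curve.

Evaluate F(3, 2, 3) term-by-term (mod 7).
  2*X**3 ↦ 2·27·1·1 = 54
  2*X**2*Y ↦ 2·9·2·1 = 36
  -3*X**2*Z ↦ -3·9·1·3 = -81
  -X*Y**2 ↦ -1·3·4·1 = -12
  2*X*Z**2 ↦ 2·3·1·9 = 54
  Y**3 ↦ 1·1·8·1 = 8
  -3*Y*Z**2 ↦ -3·1·2·9 = -54
  Z**3 ↦ 1·1·1·27 = 27
Sum: F(3, 2, 3) = (54) + (36) + (-81) + (-12) + (54) + (8) + (-54) + (27) = 32.
Reducing mod 7: 32 ≡ 4 (mod 7).
Since F(a, b, c) ≡ 4 ≠ 0 (mod 7), P does NOT lie on the curve.


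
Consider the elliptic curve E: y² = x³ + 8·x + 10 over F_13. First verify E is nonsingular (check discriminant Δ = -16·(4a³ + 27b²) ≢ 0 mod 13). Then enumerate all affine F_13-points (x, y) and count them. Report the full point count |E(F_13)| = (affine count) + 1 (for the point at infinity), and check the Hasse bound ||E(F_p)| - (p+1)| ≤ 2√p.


Affine points = {(0, 6), (0, 7), (3, 3), (3, 10), (6, 1), (6, 12), (8, 1), (8, 12), (11, 5), (11, 8), (12, 1), (12, 12)}; affine count = 12; |E(F_13)| = 13.

Discriminant check: Δ ∝ 4a³ + 27b² = 4·8³ + 27·10² = 4·512 + 27·100 ≡ 3 (mod 13). Nonzero ⇒ E is nonsingular.
For each x ∈ F_13, compute rhs = x³ + 8·x + 10 mod 13, then count y ∈ F_13 with y² ≡ rhs.
  x = 0: rhs = 10, matching y values: 6, 7 (2 points).
  x = 1: rhs = 6, matching y values: none (0 points).
  x = 2: rhs = 8, matching y values: none (0 points).
  x = 3: rhs = 9, matching y values: 3, 10 (2 points).
  x = 4: rhs = 2, matching y values: none (0 points).
  x = 5: rhs = 6, matching y values: none (0 points).
  x = 6: rhs = 1, matching y values: 1, 12 (2 points).
  x = 7: rhs = 6, matching y values: none (0 points).
  x = 8: rhs = 1, matching y values: 1, 12 (2 points).
  x = 9: rhs = 5, matching y values: none (0 points).
  x = 10: rhs = 11, matching y values: none (0 points).
  x = 11: rhs = 12, matching y values: 5, 8 (2 points).
  x = 12: rhs = 1, matching y values: 1, 12 (2 points).
Total affine count: 12.
Full point count |E(F_13)| = 12 + 1 = 13.
Hasse bound: |13 − (13+1)| = |-1| = 1 ≤ 2√13 ≈ 7.2111 ✓.


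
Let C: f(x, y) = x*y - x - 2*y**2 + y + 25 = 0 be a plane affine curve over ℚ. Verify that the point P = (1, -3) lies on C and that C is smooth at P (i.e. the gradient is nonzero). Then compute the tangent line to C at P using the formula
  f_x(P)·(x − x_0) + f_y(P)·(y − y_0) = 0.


Tangent line at P: -4*x + 14*y + 46 = 0.

Step 1: f(1, -3) = 0, so P lies on C.
Step 2: partial derivatives
  f_x(x, y) = y - 1, f_y(x, y) = x - 4*y + 1.
  f_x(P) = -4, f_y(P) = 14 (gradient nonzero, so P is smooth).
Step 3: tangent line at P: -4·(x − 1) + 14·(y − -3) = 0.
Expanding: -4*x + 14*y + 46 = 0.


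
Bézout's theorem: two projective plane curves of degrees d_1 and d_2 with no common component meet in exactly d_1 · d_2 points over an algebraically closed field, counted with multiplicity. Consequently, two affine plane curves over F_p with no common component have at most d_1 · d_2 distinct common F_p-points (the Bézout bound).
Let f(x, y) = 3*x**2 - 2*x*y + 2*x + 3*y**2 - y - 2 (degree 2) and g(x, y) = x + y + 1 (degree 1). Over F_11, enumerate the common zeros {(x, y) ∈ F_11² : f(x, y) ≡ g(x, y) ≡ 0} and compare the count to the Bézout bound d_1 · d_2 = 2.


Common zeros: ∅; count = 0; Bézout bound = 2.

deg(f) = 2, deg(g) = 1, so Bézout bound = 2.
Scan x ∈ F_11. For each x, list the y ∈ F_11 with f(x, y) ≡ 0 and those with g(x, y) ≡ 0 (mod 11); the common zeros in that column are the intersection.
  x = 0: f ≡ 0 at y ∈ {1, 3}; g ≡ 0 at y ∈ {10}; common: ∅.
  x = 1: f ≡ 0 at y ∈ ∅; g ≡ 0 at y ∈ {9}; common: ∅.
  x = 2: f ≡ 0 at y ∈ {10}; g ≡ 0 at y ∈ {8}; common: ∅.
  x = 3: f ≡ 0 at y ∈ ∅; g ≡ 0 at y ∈ {7}; common: ∅.
  x = 4: f ≡ 0 at y ∈ {4, 10}; g ≡ 0 at y ∈ {6}; common: ∅.
  x = 5: f ≡ 0 at y ∈ {3, 8}; g ≡ 0 at y ∈ {5}; common: ∅.
  x = 6: f ≡ 0 at y ∈ ∅; g ≡ 0 at y ∈ {4}; common: ∅.
  x = 7: f ≡ 0 at y ∈ {8}; g ≡ 0 at y ∈ {3}; common: ∅.
  x = 8: f ≡ 0 at y ∈ ∅; g ≡ 0 at y ∈ {2}; common: ∅.
  x = 9: f ≡ 0 at y ∈ {4, 6}; g ≡ 0 at y ∈ {1}; common: ∅.
  x = 10: f ≡ 0 at y ∈ ∅; g ≡ 0 at y ∈ {0}; common: ∅.
Collecting: common zeros = ∅, so the count is 0.
Comparison with the Bézout bound: 0 ≤ 2 = deg(f)·deg(g), as expected for curves with no common component (the affine F_11-count falls short of the bound because intersections may lie at infinity, over extension fields, or carry multiplicity).


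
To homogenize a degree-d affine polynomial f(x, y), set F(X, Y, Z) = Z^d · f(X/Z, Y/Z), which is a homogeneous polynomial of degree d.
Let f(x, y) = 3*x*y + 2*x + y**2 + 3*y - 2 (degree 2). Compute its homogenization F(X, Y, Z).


F(X, Y, Z) = 3*X*Y + 2*X*Z + Y**2 + 3*Y*Z - 2*Z**2

deg(f) = 2.
Substitute x = X/Z, y = Y/Z into f, then multiply by Z^2.
  monomial 3·x^1·y^1 ↦ 3·X^1·Y^1·Z^0.
  monomial 2·x^1·y^0 ↦ 2·X^1·Y^0·Z^1.
  monomial 1·x^0·y^2 ↦ 1·X^0·Y^2·Z^0.
  monomial 3·x^0·y^1 ↦ 3·X^0·Y^1·Z^1.
  monomial -2·x^0·y^0 ↦ -2·X^0·Y^0·Z^2.
Collecting: F(X, Y, Z) = 3*X*Y + 2*X*Z + Y**2 + 3*Y*Z - 2*Z**2.


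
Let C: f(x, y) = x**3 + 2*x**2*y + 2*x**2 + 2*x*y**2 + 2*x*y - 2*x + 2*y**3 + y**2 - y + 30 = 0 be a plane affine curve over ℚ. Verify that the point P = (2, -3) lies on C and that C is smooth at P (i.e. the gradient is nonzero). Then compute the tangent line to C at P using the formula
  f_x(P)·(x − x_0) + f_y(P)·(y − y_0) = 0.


Tangent line at P: 6*x + 35*y + 93 = 0.

Step 1: f(2, -3) = 0, so P lies on C.
Step 2: partial derivatives
  f_x(x, y) = 3*x**2 + 4*x*y + 4*x + 2*y**2 + 2*y - 2, f_y(x, y) = 2*x**2 + 4*x*y + 2*x + 6*y**2 + 2*y - 1.
  f_x(P) = 6, f_y(P) = 35 (gradient nonzero, so P is smooth).
Step 3: tangent line at P: 6·(x − 2) + 35·(y − -3) = 0.
Expanding: 6*x + 35*y + 93 = 0.


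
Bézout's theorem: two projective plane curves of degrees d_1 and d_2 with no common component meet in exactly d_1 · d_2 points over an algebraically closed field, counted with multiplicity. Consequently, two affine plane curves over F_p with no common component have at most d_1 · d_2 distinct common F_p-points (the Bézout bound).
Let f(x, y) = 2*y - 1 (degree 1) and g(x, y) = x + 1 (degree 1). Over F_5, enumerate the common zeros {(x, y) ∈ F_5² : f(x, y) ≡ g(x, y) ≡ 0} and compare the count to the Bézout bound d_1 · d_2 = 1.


Common zeros: {(4, 3)}; count = 1; Bézout bound = 1.

deg(f) = 1, deg(g) = 1, so Bézout bound = 1.
Scan x ∈ F_5. For each x, list the y ∈ F_5 with f(x, y) ≡ 0 and those with g(x, y) ≡ 0 (mod 5); the common zeros in that column are the intersection.
  x = 0: f ≡ 0 at y ∈ {3}; g ≡ 0 at y ∈ ∅; common: ∅.
  x = 1: f ≡ 0 at y ∈ {3}; g ≡ 0 at y ∈ ∅; common: ∅.
  x = 2: f ≡ 0 at y ∈ {3}; g ≡ 0 at y ∈ ∅; common: ∅.
  x = 3: f ≡ 0 at y ∈ {3}; g ≡ 0 at y ∈ ∅; common: ∅.
  x = 4: f ≡ 0 at y ∈ {3}; g ≡ 0 at y ∈ {0, 1, 2, 3, 4}; common: {3}.
Collecting: common zeros = {(4, 3)}, so the count is 1.
Comparison with the Bézout bound: 1 ≤ 1 = deg(f)·deg(g), as expected for curves with no common component (the bound is attained).


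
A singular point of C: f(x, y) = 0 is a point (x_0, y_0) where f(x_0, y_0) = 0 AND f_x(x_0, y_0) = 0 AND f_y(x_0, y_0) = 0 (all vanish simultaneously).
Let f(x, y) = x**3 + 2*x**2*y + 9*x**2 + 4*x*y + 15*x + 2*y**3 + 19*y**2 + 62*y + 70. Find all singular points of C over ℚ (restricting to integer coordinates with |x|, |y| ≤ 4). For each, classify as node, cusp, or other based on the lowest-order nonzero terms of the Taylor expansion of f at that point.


Singular points: {(-1, -3)}; classification: cusp.

Compute partial derivatives:
  f_x = 3*x**2 + 4*x*y + 18*x + 4*y + 15.
  f_y = 2*x**2 + 4*x + 6*y**2 + 38*y + 62.
Scan x_0 ∈ {−4, ..., 4}. For each x_0, f_y(x_0, y) is a polynomial in y; find its integer roots y ∈ {−4, ..., 4}, then test f_x and f at those candidates.
  x = -4: f_y(-4, y) = 6*y**2 + 38*y + 78; no integer root y with |y| ≤ 4.
  x = -3: f_y(-3, y) = 6*y**2 + 38*y + 68; no integer root y with |y| ≤ 4.
  x = -2: f_y(-2, y) = 6*y**2 + 38*y + 62; no integer root y with |y| ≤ 4.
  x = -1: f_y(-1, y) = 6*y**2 + 38*y + 60; vanishes at y ∈ {-3}. (-1, -3): f_x = 0, f = 0 — SINGULAR.
  x = 0: f_y(0, y) = 6*y**2 + 38*y + 62; no integer root y with |y| ≤ 4.
  x = 1: f_y(1, y) = 6*y**2 + 38*y + 68; no integer root y with |y| ≤ 4.
  x = 2: f_y(2, y) = 6*y**2 + 38*y + 78; no integer root y with |y| ≤ 4.
  x = 3: f_y(3, y) = 6*y**2 + 38*y + 92; no integer root y with |y| ≤ 4.
  x = 4: f_y(4, y) = 6*y**2 + 38*y + 110; no integer root y with |y| ≤ 4.
Only singular point on the grid: (-1, -3).
Classify: substitute x = -1 + u, y = -3 + v and expand: f = u**3 + 2*u**2*v + 2*v**3 + v**2.
No constant or linear terms (consistent with a singular point). Quadratic part: v**2. Cubic part: u**3 + 2*u**2*v + 2*v**3.
The quadratic part v**2 is a perfect square, so there is a single (double) tangent line v = 0, i.e. y = -3. Restricting the cubic part to that line (v = 0) leaves u**3 ≠ 0, so f is not divisible by v and the branch is v² ≈ -u**3 to lowest order — this is a cusp.
Classification: cusp.


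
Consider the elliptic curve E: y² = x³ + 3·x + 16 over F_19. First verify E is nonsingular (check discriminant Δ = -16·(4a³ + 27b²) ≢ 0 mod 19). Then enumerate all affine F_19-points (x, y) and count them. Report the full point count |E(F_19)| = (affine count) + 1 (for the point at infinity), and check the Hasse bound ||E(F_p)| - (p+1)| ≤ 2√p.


Affine points = {(0, 4), (0, 15), (1, 1), (1, 18), (2, 7), (2, 12), (4, 4), (4, 15), (5, 2), (5, 17), (7, 0), (8, 1), (8, 18), (10, 1), (10, 18), (14, 3), (14, 16), (15, 4), (15, 15)}; affine count = 19; |E(F_19)| = 20.

Discriminant check: Δ ∝ 4a³ + 27b² = 4·3³ + 27·16² = 4·27 + 27·256 ≡ 9 (mod 19). Nonzero ⇒ E is nonsingular.
For each x ∈ F_19, compute rhs = x³ + 3·x + 16 mod 19, then count y ∈ F_19 with y² ≡ rhs.
  x = 0: rhs = 16, matching y values: 4, 15 (2 points).
  x = 1: rhs = 1, matching y values: 1, 18 (2 points).
  x = 2: rhs = 11, matching y values: 7, 12 (2 points).
  x = 3: rhs = 14, matching y values: none (0 points).
  x = 4: rhs = 16, matching y values: 4, 15 (2 points).
  x = 5: rhs = 4, matching y values: 2, 17 (2 points).
  x = 6: rhs = 3, matching y values: none (0 points).
  x = 7: rhs = 0, matching y values: 0 (1 points).
  x = 8: rhs = 1, matching y values: 1, 18 (2 points).
  x = 9: rhs = 12, matching y values: none (0 points).
  x = 10: rhs = 1, matching y values: 1, 18 (2 points).
  x = 11: rhs = 12, matching y values: none (0 points).
  x = 12: rhs = 13, matching y values: none (0 points).
  x = 13: rhs = 10, matching y values: none (0 points).
  x = 14: rhs = 9, matching y values: 3, 16 (2 points).
  x = 15: rhs = 16, matching y values: 4, 15 (2 points).
  x = 16: rhs = 18, matching y values: none (0 points).
  x = 17: rhs = 2, matching y values: none (0 points).
  x = 18: rhs = 12, matching y values: none (0 points).
Total affine count: 19.
Full point count |E(F_19)| = 19 + 1 = 20.
Hasse bound: |20 − (19+1)| = |0| = 0 ≤ 2√19 ≈ 8.7178 ✓.


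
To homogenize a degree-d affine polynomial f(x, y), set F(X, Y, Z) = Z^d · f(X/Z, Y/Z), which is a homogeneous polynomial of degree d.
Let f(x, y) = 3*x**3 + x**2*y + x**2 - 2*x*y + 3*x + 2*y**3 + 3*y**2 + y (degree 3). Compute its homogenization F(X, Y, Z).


F(X, Y, Z) = 3*X**3 + X**2*Y + X**2*Z - 2*X*Y*Z + 3*X*Z**2 + 2*Y**3 + 3*Y**2*Z + Y*Z**2

deg(f) = 3.
Substitute x = X/Z, y = Y/Z into f, then multiply by Z^3.
  monomial 3·x^3·y^0 ↦ 3·X^3·Y^0·Z^0.
  monomial 1·x^2·y^1 ↦ 1·X^2·Y^1·Z^0.
  monomial 1·x^2·y^0 ↦ 1·X^2·Y^0·Z^1.
  monomial -2·x^1·y^1 ↦ -2·X^1·Y^1·Z^1.
  monomial 3·x^1·y^0 ↦ 3·X^1·Y^0·Z^2.
  monomial 2·x^0·y^3 ↦ 2·X^0·Y^3·Z^0.
  monomial 3·x^0·y^2 ↦ 3·X^0·Y^2·Z^1.
  monomial 1·x^0·y^1 ↦ 1·X^0·Y^1·Z^2.
Collecting: F(X, Y, Z) = 3*X**3 + X**2*Y + X**2*Z - 2*X*Y*Z + 3*X*Z**2 + 2*Y**3 + 3*Y**2*Z + Y*Z**2.


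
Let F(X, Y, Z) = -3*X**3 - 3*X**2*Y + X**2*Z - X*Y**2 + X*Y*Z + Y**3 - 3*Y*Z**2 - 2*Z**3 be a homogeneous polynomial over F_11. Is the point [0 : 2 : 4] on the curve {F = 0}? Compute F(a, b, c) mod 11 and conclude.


F(0,2,4) ≡ 4 (mod 11); P is NOT on the curve.

Evaluate F(0, 2, 4) term-by-term (mod 11).
  -3*X**3 ↦ -3·0·1·1 = 0
  -3*X**2*Y ↦ -3·0·2·1 = 0
  X**2*Z ↦ 1·0·1·4 = 0
  -X*Y**2 ↦ -1·0·4·1 = 0
  X*Y*Z ↦ 1·0·2·4 = 0
  Y**3 ↦ 1·1·8·1 = 8
  -3*Y*Z**2 ↦ -3·1·2·16 = -96
  -2*Z**3 ↦ -2·1·1·64 = -128
Sum: F(0, 2, 4) = (0) + (0) + (0) + (0) + (0) + (8) + (-96) + (-128) = -216.
Reducing mod 11: -216 ≡ 4 (mod 11).
Since F(a, b, c) ≡ 4 ≠ 0 (mod 11), P does NOT lie on the curve.


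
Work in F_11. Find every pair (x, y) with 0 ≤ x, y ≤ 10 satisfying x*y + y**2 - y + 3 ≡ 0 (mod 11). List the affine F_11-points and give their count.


Affine F_11-points: {(0, 6), (2, 5), (3, 2), (3, 7), (5, 8), (5, 10), (8, 1), (8, 3), (10, 4), (10, 9)}; count = 10.

For each of the 121 pairs (x, y) ∈ F_11², evaluate f(x, y) mod 11. Record the zeros.
  x = 0: [0↦3, 1↦3, 2↦5, 3↦9, 4↦4, 5↦1, 6↦0, 7↦1, 8↦4, 9↦9, 10↦5]  zeros at y ∈ {6}
  x = 1: [0↦3, 1↦4, 2↦7, 3↦1, 4↦8, 5↦6, 6↦6, 7↦8, 8↦1, 9↦7, 10↦4]  zeros at y ∈ ∅
  x = 2: [0↦3, 1↦5, 2↦9, 3↦4, 4↦1, 5↦0, 6↦1, 7↦4, 8↦9, 9↦5, 10↦3]  zeros at y ∈ {5}
  x = 3: [0↦3, 1↦6, 2↦0, 3↦7, 4↦5, 5↦5, 6↦7, 7↦0, 8↦6, 9↦3, 10↦2]  zeros at y ∈ {2, 7}
  x = 4: [0↦3, 1↦7, 2↦2, 3↦10, 4↦9, 5↦10, 6↦2, 7↦7, 8↦3, 9↦1, 10↦1]  zeros at y ∈ ∅
  x = 5: [0↦3, 1↦8, 2↦4, 3↦2, 4↦2, 5↦4, 6↦8, 7↦3, 8↦0, 9↦10, 10↦0]  zeros at y ∈ {8, 10}
  x = 6: [0↦3, 1↦9, 2↦6, 3↦5, 4↦6, 5↦9, 6↦3, 7↦10, 8↦8, 9↦8, 10↦10]  zeros at y ∈ ∅
  x = 7: [0↦3, 1↦10, 2↦8, 3↦8, 4↦10, 5↦3, 6↦9, 7↦6, 8↦5, 9↦6, 10↦9]  zeros at y ∈ ∅
  x = 8: [0↦3, 1↦0, 2↦10, 3↦0, 4↦3, 5↦8, 6↦4, 7↦2, 8↦2, 9↦4, 10↦8]  zeros at y ∈ {1, 3}
  x = 9: [0↦3, 1↦1, 2↦1, 3↦3, 4↦7, 5↦2, 6↦10, 7↦9, 8↦10, 9↦2, 10↦7]  zeros at y ∈ ∅
  x = 10: [0↦3, 1↦2, 2↦3, 3↦6, 4↦0, 5↦7, 6↦5, 7↦5, 8↦7, 9↦0, 10↦6]  zeros at y ∈ {4, 9}
Collecting zeros: affine points = {(0, 6), (2, 5), (3, 2), (3, 7), (5, 8), (5, 10), (8, 1), (8, 3), (10, 4), (10, 9)}.
Total count |C(F_11)_aff| = 10.


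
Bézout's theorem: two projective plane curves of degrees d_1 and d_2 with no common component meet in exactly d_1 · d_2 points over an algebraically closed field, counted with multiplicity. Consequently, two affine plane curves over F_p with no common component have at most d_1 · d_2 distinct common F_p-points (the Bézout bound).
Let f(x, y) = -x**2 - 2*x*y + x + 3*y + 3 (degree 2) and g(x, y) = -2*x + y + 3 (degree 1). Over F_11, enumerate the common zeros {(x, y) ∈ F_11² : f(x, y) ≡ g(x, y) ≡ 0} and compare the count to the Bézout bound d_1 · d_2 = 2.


Common zeros: {(2, 1), (5, 7)}; count = 2; Bézout bound = 2.

deg(f) = 2, deg(g) = 1, so Bézout bound = 2.
Scan x ∈ F_11. For each x, list the y ∈ F_11 with f(x, y) ≡ 0 and those with g(x, y) ≡ 0 (mod 11); the common zeros in that column are the intersection.
  x = 0: f ≡ 0 at y ∈ {10}; g ≡ 0 at y ∈ {8}; common: ∅.
  x = 1: f ≡ 0 at y ∈ {8}; g ≡ 0 at y ∈ {10}; common: ∅.
  x = 2: f ≡ 0 at y ∈ {1}; g ≡ 0 at y ∈ {1}; common: {1}.
  x = 3: f ≡ 0 at y ∈ {10}; g ≡ 0 at y ∈ {3}; common: ∅.
  x = 4: f ≡ 0 at y ∈ {7}; g ≡ 0 at y ∈ {5}; common: ∅.
  x = 5: f ≡ 0 at y ∈ {7}; g ≡ 0 at y ∈ {7}; common: {7}.
  x = 6: f ≡ 0 at y ∈ {8}; g ≡ 0 at y ∈ {9}; common: ∅.
  x = 7: f ≡ 0 at y ∈ ∅; g ≡ 0 at y ∈ {0}; common: ∅.
  x = 8: f ≡ 0 at y ∈ {1}; g ≡ 0 at y ∈ {2}; common: ∅.
  x = 9: f ≡ 0 at y ∈ {2}; g ≡ 0 at y ∈ {4}; common: ∅.
  x = 10: f ≡ 0 at y ∈ {2}; g ≡ 0 at y ∈ {6}; common: ∅.
Collecting: common zeros = {(2, 1), (5, 7)}, so the count is 2.
Comparison with the Bézout bound: 2 ≤ 2 = deg(f)·deg(g), as expected for curves with no common component (the bound is attained).


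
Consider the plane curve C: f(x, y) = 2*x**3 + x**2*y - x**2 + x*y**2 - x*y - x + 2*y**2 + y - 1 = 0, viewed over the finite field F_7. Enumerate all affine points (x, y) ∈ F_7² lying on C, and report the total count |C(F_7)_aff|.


Affine F_7-points: {(0, 4), (0, 6), (4, 1), (4, 5), (6, 2)}; count = 5.

For each of the 49 pairs (x, y) ∈ F_7², evaluate f(x, y) mod 7. Record the zeros.
  x = 0: [0↦6, 1↦2, 2↦2, 3↦6, 4↦0, 5↦5, 6↦0]  zeros at y ∈ {4, 6}
  x = 1: [0↦6, 1↦3, 2↦6, 3↦1, 4↦2, 5↦2, 6↦1]  zeros at y ∈ ∅
  x = 2: [0↦2, 1↦2, 2↦3, 3↦5, 4↦1, 5↦5, 6↦3]  zeros at y ∈ ∅
  x = 3: [0↦6, 1↦4, 2↦5, 3↦2, 4↦2, 5↦5, 6↦4]  zeros at y ∈ ∅
  x = 4: [0↦2, 1↦0, 2↦3, 3↦4, 4↦3, 5↦0, 6↦2]  zeros at y ∈ {1, 5}
  x = 5: [0↦2, 1↦2, 2↦2, 3↦2, 4↦2, 5↦2, 6↦2]  zeros at y ∈ ∅
  x = 6: [0↦4, 1↦1, 2↦0, 3↦1, 4↦4, 5↦2, 6↦2]  zeros at y ∈ {2}
Collecting zeros: affine points = {(0, 4), (0, 6), (4, 1), (4, 5), (6, 2)}.
Total count |C(F_7)_aff| = 5.


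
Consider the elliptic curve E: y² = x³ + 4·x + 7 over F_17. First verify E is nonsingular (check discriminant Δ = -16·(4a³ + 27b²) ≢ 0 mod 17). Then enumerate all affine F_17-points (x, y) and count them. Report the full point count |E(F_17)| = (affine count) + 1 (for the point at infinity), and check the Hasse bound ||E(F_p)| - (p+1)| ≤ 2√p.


Affine points = {(4, 6), (4, 11), (5, 4), (5, 13), (6, 3), (6, 14), (7, 2), (7, 15), (12, 7), (12, 10), (14, 6), (14, 11), (15, 5), (15, 12), (16, 6), (16, 11)}; affine count = 16; |E(F_17)| = 17.

Discriminant check: Δ ∝ 4a³ + 27b² = 4·4³ + 27·7² = 4·64 + 27·49 ≡ 15 (mod 17). Nonzero ⇒ E is nonsingular.
For each x ∈ F_17, compute rhs = x³ + 4·x + 7 mod 17, then count y ∈ F_17 with y² ≡ rhs.
  x = 0: rhs = 7, matching y values: none (0 points).
  x = 1: rhs = 12, matching y values: none (0 points).
  x = 2: rhs = 6, matching y values: none (0 points).
  x = 3: rhs = 12, matching y values: none (0 points).
  x = 4: rhs = 2, matching y values: 6, 11 (2 points).
  x = 5: rhs = 16, matching y values: 4, 13 (2 points).
  x = 6: rhs = 9, matching y values: 3, 14 (2 points).
  x = 7: rhs = 4, matching y values: 2, 15 (2 points).
  x = 8: rhs = 7, matching y values: none (0 points).
  x = 9: rhs = 7, matching y values: none (0 points).
  x = 10: rhs = 10, matching y values: none (0 points).
  x = 11: rhs = 5, matching y values: none (0 points).
  x = 12: rhs = 15, matching y values: 7, 10 (2 points).
  x = 13: rhs = 12, matching y values: none (0 points).
  x = 14: rhs = 2, matching y values: 6, 11 (2 points).
  x = 15: rhs = 8, matching y values: 5, 12 (2 points).
  x = 16: rhs = 2, matching y values: 6, 11 (2 points).
Total affine count: 16.
Full point count |E(F_17)| = 16 + 1 = 17.
Hasse bound: |17 − (17+1)| = |-1| = 1 ≤ 2√17 ≈ 8.2462 ✓.


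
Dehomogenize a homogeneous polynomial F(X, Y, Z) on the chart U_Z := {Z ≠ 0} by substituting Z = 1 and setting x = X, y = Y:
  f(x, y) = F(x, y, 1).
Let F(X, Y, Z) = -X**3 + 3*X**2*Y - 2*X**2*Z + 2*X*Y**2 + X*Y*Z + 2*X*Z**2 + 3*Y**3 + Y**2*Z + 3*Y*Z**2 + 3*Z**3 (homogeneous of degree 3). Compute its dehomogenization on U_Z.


f(x, y) = -x**3 + 3*x**2*y - 2*x**2 + 2*x*y**2 + x*y + 2*x + 3*y**3 + y**2 + 3*y + 3

On U_Z we set Z = 1. Each monomial c·X^i·Y^j·Z^k in F becomes c·x^i·y^j·1^k = c·x^i·y^j.
Substituting Z = 1: F(X, Y, 1) = -x**3 + 3*x**2*y - 2*x**2 + 2*x*y**2 + x*y + 2*x + 3*y**3 + y**2 + 3*y + 3.
Note: deg(f) ≤ deg(F) = 3; strict inequality happens when F is divisible by Z (lost terms).


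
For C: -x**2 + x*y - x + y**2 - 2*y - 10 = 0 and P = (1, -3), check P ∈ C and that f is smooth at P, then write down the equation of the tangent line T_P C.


Tangent line at P: -6*x - 7*y - 15 = 0.

Step 1: f(1, -3) = 0, so P lies on C.
Step 2: partial derivatives
  f_x(x, y) = -2*x + y - 1, f_y(x, y) = x + 2*y - 2.
  f_x(P) = -6, f_y(P) = -7 (gradient nonzero, so P is smooth).
Step 3: tangent line at P: -6·(x − 1) + -7·(y − -3) = 0.
Expanding: -6*x - 7*y - 15 = 0.


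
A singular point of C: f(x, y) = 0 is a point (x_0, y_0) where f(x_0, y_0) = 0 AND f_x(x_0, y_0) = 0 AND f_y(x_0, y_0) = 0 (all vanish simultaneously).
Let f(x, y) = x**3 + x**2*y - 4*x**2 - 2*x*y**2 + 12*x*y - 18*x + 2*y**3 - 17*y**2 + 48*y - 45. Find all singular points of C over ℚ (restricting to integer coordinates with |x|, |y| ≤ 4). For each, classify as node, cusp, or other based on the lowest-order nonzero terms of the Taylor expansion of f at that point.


Singular points: {(0, 3)}; classification: node.

Compute partial derivatives:
  f_x = 3*x**2 + 2*x*y - 8*x - 2*y**2 + 12*y - 18.
  f_y = x**2 - 4*x*y + 12*x + 6*y**2 - 34*y + 48.
Scan x_0 ∈ {−4, ..., 4}. For each x_0, f_y(x_0, y) is a polynomial in y; find its integer roots y ∈ {−4, ..., 4}, then test f_x and f at those candidates.
  x = -4: f_y(-4, y) = 6*y**2 - 18*y + 16; no integer root y with |y| ≤ 4.
  x = -3: f_y(-3, y) = 6*y**2 - 22*y + 21; no integer root y with |y| ≤ 4.
  x = -2: f_y(-2, y) = 6*y**2 - 26*y + 28; vanishes at y ∈ {2}. (-2, 2): f_x = 18 ≠ 0.
  x = -1: f_y(-1, y) = 6*y**2 - 30*y + 37; no integer root y with |y| ≤ 4.
  x = 0: f_y(0, y) = 6*y**2 - 34*y + 48; vanishes at y ∈ {3}. (0, 3): f_x = 0, f = 0 — SINGULAR.
  x = 1: f_y(1, y) = 6*y**2 - 38*y + 61; no integer root y with |y| ≤ 4.
  x = 2: f_y(2, y) = 6*y**2 - 42*y + 76; no integer root y with |y| ≤ 4.
  x = 3: f_y(3, y) = 6*y**2 - 46*y + 93; no integer root y with |y| ≤ 4.
  x = 4: f_y(4, y) = 6*y**2 - 50*y + 112; no integer root y with |y| ≤ 4.
Only singular point on the grid: (0, 3).
Classify: substitute x = 0 + u, y = 3 + v and expand: f = u**3 + u**2*v - u**2 - 2*u*v**2 + 2*v**3 + v**2.
No constant or linear terms (consistent with a singular point). Quadratic part: -u**2 + v**2. Cubic part: u**3 + u**2*v - 2*u*v**2 + 2*v**3.
The quadratic part v**2 - u**2 = (v − u)(v + u) splits into two distinct linear factors, so there are two distinct tangent lines y − 3 = ±(x − 0) — this is a node (ordinary double point).
Classification: node.


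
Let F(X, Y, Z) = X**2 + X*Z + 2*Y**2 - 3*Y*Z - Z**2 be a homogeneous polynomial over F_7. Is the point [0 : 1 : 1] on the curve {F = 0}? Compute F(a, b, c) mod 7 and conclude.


F(0,1,1) ≡ 5 (mod 7); P is NOT on the curve.

Evaluate F(0, 1, 1) term-by-term (mod 7).
  X**2 ↦ 1·0·1·1 = 0
  X*Z ↦ 1·0·1·1 = 0
  2*Y**2 ↦ 2·1·1·1 = 2
  -3*Y*Z ↦ -3·1·1·1 = -3
  -Z**2 ↦ -1·1·1·1 = -1
Sum: F(0, 1, 1) = (0) + (0) + (2) + (-3) + (-1) = -2.
Reducing mod 7: -2 ≡ 5 (mod 7).
Since F(a, b, c) ≡ 5 ≠ 0 (mod 7), P does NOT lie on the curve.


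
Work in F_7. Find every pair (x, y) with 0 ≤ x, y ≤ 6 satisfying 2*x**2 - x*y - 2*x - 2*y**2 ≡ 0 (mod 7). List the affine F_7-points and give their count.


Affine F_7-points: {(0, 0), (1, 0), (1, 3), (2, 1), (2, 5), (3, 1), (5, 3), (5, 5)}; count = 8.

For each of the 49 pairs (x, y) ∈ F_7², evaluate f(x, y) mod 7. Record the zeros.
  x = 0: [0↦0, 1↦5, 2↦6, 3↦3, 4↦3, 5↦6, 6↦5]  zeros at y ∈ {0}
  x = 1: [0↦0, 1↦4, 2↦4, 3↦0, 4↦6, 5↦1, 6↦6]  zeros at y ∈ {0, 3}
  x = 2: [0↦4, 1↦0, 2↦6, 3↦1, 4↦6, 5↦0, 6↦4]  zeros at y ∈ {1, 5}
  x = 3: [0↦5, 1↦0, 2↦5, 3↦6, 4↦3, 5↦3, 6↦6]  zeros at y ∈ {1}
  x = 4: [0↦3, 1↦4, 2↦1, 3↦1, 4↦4, 5↦3, 6↦5]  zeros at y ∈ ∅
  x = 5: [0↦5, 1↦5, 2↦1, 3↦0, 4↦2, 5↦0, 6↦1]  zeros at y ∈ {3, 5}
  x = 6: [0↦4, 1↦3, 2↦5, 3↦3, 4↦4, 5↦1, 6↦1]  zeros at y ∈ ∅
Collecting zeros: affine points = {(0, 0), (1, 0), (1, 3), (2, 1), (2, 5), (3, 1), (5, 3), (5, 5)}.
Total count |C(F_7)_aff| = 8.


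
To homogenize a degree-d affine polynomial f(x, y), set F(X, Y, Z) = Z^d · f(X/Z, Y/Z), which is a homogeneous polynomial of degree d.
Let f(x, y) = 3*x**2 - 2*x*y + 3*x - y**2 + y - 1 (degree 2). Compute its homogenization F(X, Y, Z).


F(X, Y, Z) = 3*X**2 - 2*X*Y + 3*X*Z - Y**2 + Y*Z - Z**2

deg(f) = 2.
Substitute x = X/Z, y = Y/Z into f, then multiply by Z^2.
  monomial 3·x^2·y^0 ↦ 3·X^2·Y^0·Z^0.
  monomial -2·x^1·y^1 ↦ -2·X^1·Y^1·Z^0.
  monomial 3·x^1·y^0 ↦ 3·X^1·Y^0·Z^1.
  monomial -1·x^0·y^2 ↦ -1·X^0·Y^2·Z^0.
  monomial 1·x^0·y^1 ↦ 1·X^0·Y^1·Z^1.
  monomial -1·x^0·y^0 ↦ -1·X^0·Y^0·Z^2.
Collecting: F(X, Y, Z) = 3*X**2 - 2*X*Y + 3*X*Z - Y**2 + Y*Z - Z**2.
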